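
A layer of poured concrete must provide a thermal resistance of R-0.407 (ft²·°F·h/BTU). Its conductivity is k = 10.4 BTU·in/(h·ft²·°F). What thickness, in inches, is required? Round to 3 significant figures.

4.23 in

L = R × k = 0.407 × 10.4 = 4.233 in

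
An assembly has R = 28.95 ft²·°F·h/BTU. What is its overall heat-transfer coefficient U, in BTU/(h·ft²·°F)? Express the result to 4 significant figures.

U = 1/R = 1/28.95 = 0.034542

0.03454 BTU/(h·ft²·°F)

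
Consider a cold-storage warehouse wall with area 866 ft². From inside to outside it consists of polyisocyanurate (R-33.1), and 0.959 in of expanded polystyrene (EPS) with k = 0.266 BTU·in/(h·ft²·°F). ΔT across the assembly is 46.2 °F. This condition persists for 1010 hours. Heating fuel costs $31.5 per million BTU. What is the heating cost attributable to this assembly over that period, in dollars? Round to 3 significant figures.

34.7 dollars

0.959/0.266 = 3.605
R_total = 33.1 + 3.605 = 36.71 ft²·°F·h/BTU
Q = 866 × 46.2 / 36.71 = 1090 BTU/h
E = 1090 × 1010 = 1101000 BTU
Cost = 1101000/10⁶ × 31.5 = $34.68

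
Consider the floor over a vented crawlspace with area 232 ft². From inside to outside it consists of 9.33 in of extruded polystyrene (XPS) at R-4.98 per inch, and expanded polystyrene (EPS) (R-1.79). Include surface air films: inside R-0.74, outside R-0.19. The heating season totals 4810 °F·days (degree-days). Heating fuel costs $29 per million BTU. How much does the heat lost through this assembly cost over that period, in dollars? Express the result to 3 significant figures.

15.8 dollars

9.33 × 4.98 = 46.46
R_total = 0.74 + 46.46 + 1.79 + 0.19 = 49.18 ft²·°F·h/BTU
E = A × HDD × 24 / R = 232 × 4810 × 24 / 49.18 = 544500 BTU
Cost = 544500/10⁶ × 29 = $15.79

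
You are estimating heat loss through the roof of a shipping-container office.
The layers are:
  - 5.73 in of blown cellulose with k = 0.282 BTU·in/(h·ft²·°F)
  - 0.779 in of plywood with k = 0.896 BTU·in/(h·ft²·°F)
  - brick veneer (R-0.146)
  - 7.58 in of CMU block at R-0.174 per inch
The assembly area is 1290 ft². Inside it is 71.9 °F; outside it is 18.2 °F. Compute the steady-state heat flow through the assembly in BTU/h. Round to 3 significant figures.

3060 BTU/h

5.73/0.282 = 20.32
0.779/0.896 = 0.8694
7.58 × 0.174 = 1.319
R_total = 20.32 + 0.8694 + 0.146 + 1.319 = 22.65 ft²·°F·h/BTU
Q = A·ΔT/R = 1290 × (71.9 − 18.2) / 22.65 = 3058 BTU/h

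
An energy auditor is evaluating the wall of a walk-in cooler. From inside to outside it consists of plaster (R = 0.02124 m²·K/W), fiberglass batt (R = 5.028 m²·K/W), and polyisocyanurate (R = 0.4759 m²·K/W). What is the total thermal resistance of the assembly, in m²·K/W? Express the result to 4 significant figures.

R_total = 0.02124 + 5.028 + 0.4759 = 5.5251 m²·K/W

5.525 m²·K/W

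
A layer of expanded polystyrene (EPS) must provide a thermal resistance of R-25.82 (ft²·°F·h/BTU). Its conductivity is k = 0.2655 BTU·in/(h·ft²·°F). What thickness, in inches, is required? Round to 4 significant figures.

6.855 in

L = R × k = 25.82 × 0.2655 = 6.8552 in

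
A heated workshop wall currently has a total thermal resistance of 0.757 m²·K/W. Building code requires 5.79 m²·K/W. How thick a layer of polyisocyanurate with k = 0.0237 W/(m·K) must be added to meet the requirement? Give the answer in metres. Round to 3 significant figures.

0.119 m

ΔR = 5.79 − 0.757 = 5.033 m²·K/W
L = ΔR × k = 5.033 × 0.0237 = 0.1193 m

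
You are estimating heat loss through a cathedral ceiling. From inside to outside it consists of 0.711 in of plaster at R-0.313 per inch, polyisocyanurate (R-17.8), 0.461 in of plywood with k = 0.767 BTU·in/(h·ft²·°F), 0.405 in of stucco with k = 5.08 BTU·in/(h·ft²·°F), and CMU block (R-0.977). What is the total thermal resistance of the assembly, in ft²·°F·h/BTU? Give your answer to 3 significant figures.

0.711 × 0.313 = 0.2225
0.461/0.767 = 0.601
0.405/5.08 = 0.07972
R_total = 0.2225 + 17.8 + 0.601 + 0.07972 + 0.977 = 19.68 ft²·°F·h/BTU

19.7 ft²·°F·h/BTU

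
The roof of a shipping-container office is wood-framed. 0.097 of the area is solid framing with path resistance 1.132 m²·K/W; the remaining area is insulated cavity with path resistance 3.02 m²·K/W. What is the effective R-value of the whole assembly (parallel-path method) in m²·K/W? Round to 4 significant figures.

2.599 m²·K/W

U_eff = 0.903/3.02 + 0.097/1.132 = 0.29901 + 0.085689 = 0.3847
R_eff = 1/U_eff = 2.5995 m²·K/W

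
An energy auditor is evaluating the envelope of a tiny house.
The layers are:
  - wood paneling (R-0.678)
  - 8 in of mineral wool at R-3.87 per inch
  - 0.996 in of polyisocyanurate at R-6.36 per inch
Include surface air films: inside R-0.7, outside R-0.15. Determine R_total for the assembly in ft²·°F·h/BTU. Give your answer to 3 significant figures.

38.8 ft²·°F·h/BTU

8 × 3.87 = 30.96
0.996 × 6.36 = 6.335
R_total = 0.7 + 0.678 + 30.96 + 6.335 + 0.15 = 38.82 ft²·°F·h/BTU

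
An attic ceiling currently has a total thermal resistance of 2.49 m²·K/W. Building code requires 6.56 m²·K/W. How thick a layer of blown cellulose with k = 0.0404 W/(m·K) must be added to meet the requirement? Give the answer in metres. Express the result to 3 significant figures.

ΔR = 6.56 − 2.49 = 4.07 m²·K/W
L = ΔR × k = 4.07 × 0.0404 = 0.1644 m

0.164 m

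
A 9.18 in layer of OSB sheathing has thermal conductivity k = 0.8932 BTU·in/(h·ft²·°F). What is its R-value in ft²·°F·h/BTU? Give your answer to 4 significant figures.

10.28 ft²·°F·h/BTU

R = L/k = 9.18/0.8932 = 10.278 ft²·°F·h/BTU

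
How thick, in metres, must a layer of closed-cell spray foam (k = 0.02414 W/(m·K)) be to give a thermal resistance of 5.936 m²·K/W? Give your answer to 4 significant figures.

0.1433 m

L = R·k = 5.936 × 0.02414 = 0.1433 m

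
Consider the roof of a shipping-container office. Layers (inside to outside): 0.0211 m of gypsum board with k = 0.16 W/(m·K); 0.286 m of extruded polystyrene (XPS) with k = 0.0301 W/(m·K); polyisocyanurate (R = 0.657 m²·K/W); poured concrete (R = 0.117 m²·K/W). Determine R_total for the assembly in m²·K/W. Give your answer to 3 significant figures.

0.0211/0.16 = 0.1319
0.286/0.0301 = 9.502
R_total = 0.1319 + 9.502 + 0.657 + 0.117 = 10.41 m²·K/W

10.4 m²·K/W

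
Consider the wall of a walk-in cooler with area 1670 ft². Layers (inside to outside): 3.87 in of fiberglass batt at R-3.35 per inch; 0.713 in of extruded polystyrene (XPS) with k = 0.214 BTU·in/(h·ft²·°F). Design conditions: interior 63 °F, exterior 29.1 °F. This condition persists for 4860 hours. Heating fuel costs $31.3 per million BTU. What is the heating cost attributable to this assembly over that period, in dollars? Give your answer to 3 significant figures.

528 dollars

3.87 × 3.35 = 12.96
0.713/0.214 = 3.332
R_total = 12.96 + 3.332 = 16.3 ft²·°F·h/BTU
Q = 1670 × (63 − 29.1) / 16.3 = 3474 BTU/h
E = 3474 × 4860 = 16880000 BTU
Cost = 16880000/10⁶ × 31.3 = $528.5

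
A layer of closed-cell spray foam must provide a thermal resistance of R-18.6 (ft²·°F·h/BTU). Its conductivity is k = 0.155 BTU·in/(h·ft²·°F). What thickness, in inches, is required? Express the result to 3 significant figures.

L = R × k = 18.6 × 0.155 = 2.883 in

2.88 in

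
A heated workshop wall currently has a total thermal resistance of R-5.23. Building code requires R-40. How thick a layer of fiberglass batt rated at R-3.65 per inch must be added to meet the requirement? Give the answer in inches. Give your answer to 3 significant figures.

ΔR = 40 − 5.23 = 34.77 ft²·°F·h/BTU
L = ΔR / (R/in) = 34.77/3.65 = 9.526 in

9.53 in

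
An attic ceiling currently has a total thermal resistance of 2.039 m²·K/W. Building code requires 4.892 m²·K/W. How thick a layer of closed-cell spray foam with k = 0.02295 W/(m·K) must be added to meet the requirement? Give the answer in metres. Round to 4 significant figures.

ΔR = 4.892 − 2.039 = 2.853 m²·K/W
L = ΔR × k = 2.853 × 0.02295 = 0.065476 m

0.06548 m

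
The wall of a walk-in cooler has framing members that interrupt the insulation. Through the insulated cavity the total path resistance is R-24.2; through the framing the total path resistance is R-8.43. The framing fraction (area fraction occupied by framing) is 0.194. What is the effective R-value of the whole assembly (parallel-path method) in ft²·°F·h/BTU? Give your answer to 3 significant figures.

17.8 ft²·°F·h/BTU

U_eff = 0.806/24.2 + 0.194/8.43 = 0.03331 + 0.02301 = 0.05632
R_eff = 1/U_eff = 17.76 ft²·°F·h/BTU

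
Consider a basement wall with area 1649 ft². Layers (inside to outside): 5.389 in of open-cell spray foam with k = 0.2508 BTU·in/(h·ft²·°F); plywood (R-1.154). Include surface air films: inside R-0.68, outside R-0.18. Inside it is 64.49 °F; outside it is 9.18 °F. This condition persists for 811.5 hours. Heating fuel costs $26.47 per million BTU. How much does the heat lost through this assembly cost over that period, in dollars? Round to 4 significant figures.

5.389/0.2508 = 21.487
R_total = 0.68 + 21.487 + 1.154 + 0.18 = 23.501 ft²·°F·h/BTU
Q = 1649 × (64.49 − 9.18) / 23.501 = 3880.9 BTU/h
E = 3880.9 × 811.5 = 3149400 BTU
Cost = 3149400/10⁶ × 26.47 = $83.364

83.36 dollars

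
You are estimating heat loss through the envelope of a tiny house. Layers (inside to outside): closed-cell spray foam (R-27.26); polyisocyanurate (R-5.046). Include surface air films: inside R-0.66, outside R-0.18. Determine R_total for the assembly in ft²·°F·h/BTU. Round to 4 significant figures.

R_total = 0.66 + 27.26 + 5.046 + 0.18 = 33.146 ft²·°F·h/BTU

33.15 ft²·°F·h/BTU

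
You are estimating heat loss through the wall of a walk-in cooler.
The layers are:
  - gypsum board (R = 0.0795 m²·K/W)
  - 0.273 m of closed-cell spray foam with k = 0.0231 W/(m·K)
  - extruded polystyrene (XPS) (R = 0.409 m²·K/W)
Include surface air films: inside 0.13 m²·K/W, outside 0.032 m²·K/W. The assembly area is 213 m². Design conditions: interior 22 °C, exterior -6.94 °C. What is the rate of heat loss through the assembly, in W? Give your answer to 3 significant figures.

494 W

0.273/0.0231 = 11.82
R_total = 0.13 + 0.0795 + 11.82 + 0.409 + 0.032 = 12.47 m²·K/W
Q = A·ΔT/R = 213 × (22 − (-6.94)) / 12.47 = 494.4 W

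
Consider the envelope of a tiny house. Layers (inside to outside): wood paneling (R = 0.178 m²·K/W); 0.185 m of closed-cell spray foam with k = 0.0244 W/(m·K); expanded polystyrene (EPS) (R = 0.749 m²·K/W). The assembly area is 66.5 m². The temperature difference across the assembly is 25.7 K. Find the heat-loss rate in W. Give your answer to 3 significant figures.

0.185/0.0244 = 7.582
R_total = 0.178 + 7.582 + 0.749 = 8.509 m²·K/W
Q = A·ΔT/R = 66.5 × 25.7 / 8.509 = 200.9 W

201 W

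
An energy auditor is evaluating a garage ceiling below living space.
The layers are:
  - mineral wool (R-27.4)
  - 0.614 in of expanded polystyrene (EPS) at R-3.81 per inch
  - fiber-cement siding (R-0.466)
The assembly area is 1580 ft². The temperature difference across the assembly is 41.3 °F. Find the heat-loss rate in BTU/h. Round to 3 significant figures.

0.614 × 3.81 = 2.339
R_total = 27.4 + 2.339 + 0.466 = 30.21 ft²·°F·h/BTU
Q = A·ΔT/R = 1580 × 41.3 / 30.21 = 2160 BTU/h

2160 BTU/h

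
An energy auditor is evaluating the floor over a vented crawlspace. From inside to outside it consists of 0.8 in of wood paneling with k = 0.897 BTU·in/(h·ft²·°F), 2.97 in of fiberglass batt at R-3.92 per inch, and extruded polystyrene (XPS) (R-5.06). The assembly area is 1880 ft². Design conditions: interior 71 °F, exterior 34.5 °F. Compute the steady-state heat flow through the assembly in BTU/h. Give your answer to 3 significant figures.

0.8/0.897 = 0.8919
2.97 × 3.92 = 11.64
R_total = 0.8919 + 11.64 + 5.06 = 17.59 ft²·°F·h/BTU
Q = A·ΔT/R = 1880 × (71 − 34.5) / 17.59 = 3900 BTU/h

3900 BTU/h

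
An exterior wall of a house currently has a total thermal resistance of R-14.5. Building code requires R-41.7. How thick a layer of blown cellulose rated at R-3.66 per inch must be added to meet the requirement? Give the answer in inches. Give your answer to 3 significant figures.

ΔR = 41.7 − 14.5 = 27.2 ft²·°F·h/BTU
L = ΔR / (R/in) = 27.2/3.66 = 7.432 in

7.43 in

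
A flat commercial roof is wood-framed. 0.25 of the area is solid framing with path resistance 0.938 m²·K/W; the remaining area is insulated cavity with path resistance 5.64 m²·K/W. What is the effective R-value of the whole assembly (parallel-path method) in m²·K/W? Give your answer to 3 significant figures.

2.50 m²·K/W

U_eff = 0.75/5.64 + 0.25/0.938 = 0.133 + 0.2665 = 0.3995
R_eff = 1/U_eff = 2.503 m²·K/W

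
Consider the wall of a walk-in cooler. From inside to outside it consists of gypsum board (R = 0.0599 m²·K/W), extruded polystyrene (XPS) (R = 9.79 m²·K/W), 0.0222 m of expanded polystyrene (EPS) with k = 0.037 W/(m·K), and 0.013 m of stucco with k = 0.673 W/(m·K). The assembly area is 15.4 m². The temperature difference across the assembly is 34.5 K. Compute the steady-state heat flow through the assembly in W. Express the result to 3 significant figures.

50.7 W

0.0222/0.037 = 0.6
0.013/0.673 = 0.01932
R_total = 0.0599 + 9.79 + 0.6 + 0.01932 = 10.47 m²·K/W
Q = A·ΔT/R = 15.4 × 34.5 / 10.47 = 50.75 W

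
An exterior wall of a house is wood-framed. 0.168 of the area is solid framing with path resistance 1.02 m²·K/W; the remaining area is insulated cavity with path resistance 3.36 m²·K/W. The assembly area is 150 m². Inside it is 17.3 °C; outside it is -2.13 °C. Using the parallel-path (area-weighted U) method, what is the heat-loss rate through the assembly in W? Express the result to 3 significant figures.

1200 W

U_eff = 0.832/3.36 + 0.168/1.02 = 0.2476 + 0.1647 = 0.4123
R_eff = 1/U_eff = 2.425 m²·K/W
Q = 150 × (17.3 − (-2.13)) / 2.425 = 1202 W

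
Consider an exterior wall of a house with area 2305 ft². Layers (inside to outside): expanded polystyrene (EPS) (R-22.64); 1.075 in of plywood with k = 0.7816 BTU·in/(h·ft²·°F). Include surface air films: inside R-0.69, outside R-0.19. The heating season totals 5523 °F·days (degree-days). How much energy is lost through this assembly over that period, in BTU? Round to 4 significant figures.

12270000 BTU

1.075/0.7816 = 1.3754
R_total = 0.69 + 22.64 + 1.3754 + 0.19 = 24.895 ft²·°F·h/BTU
E = A × HDD × 24 / R = 2305 × 5523 × 24 / 24.895 = 12273000 BTU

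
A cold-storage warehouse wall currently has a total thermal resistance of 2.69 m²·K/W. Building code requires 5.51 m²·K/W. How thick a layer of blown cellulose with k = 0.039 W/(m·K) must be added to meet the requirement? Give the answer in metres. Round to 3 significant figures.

ΔR = 5.51 − 2.69 = 2.82 m²·K/W
L = ΔR × k = 2.82 × 0.039 = 0.11 m

0.110 m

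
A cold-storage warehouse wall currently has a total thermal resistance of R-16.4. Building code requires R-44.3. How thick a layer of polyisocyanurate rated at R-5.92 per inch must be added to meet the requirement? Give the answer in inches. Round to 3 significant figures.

4.71 in

ΔR = 44.3 − 16.4 = 27.9 ft²·°F·h/BTU
L = ΔR / (R/in) = 27.9/5.92 = 4.713 in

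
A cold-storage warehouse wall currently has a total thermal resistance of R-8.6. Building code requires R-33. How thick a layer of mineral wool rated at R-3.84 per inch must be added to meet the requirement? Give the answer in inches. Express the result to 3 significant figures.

ΔR = 33 − 8.6 = 24.4 ft²·°F·h/BTU
L = ΔR / (R/in) = 24.4/3.84 = 6.354 in

6.35 in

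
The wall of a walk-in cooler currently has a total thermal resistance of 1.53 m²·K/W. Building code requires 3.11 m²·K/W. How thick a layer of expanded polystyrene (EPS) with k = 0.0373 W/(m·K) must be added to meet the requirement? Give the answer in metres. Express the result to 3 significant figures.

0.0589 m

ΔR = 3.11 − 1.53 = 1.58 m²·K/W
L = ΔR × k = 1.58 × 0.0373 = 0.05893 m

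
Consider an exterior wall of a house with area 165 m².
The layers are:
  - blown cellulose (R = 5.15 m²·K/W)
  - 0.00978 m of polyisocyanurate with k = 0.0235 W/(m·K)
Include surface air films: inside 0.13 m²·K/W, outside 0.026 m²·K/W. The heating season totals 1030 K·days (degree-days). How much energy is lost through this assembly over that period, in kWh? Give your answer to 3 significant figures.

713 kWh

0.00978/0.0235 = 0.4162
R_total = 0.13 + 5.15 + 0.4162 + 0.026 = 5.722 m²·K/W
E = A × HDD × 24 / R / 1000 = 165 × 1030 × 24 / 5.722 / 1000 = 712.8 kWh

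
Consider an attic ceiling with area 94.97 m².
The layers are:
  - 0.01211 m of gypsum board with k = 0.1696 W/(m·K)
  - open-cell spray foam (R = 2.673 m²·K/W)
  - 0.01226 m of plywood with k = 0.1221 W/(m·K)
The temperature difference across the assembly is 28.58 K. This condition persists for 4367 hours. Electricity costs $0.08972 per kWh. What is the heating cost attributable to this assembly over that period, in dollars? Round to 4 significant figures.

0.01211/0.1696 = 0.071403
0.01226/0.1221 = 0.10041
R_total = 0.071403 + 2.673 + 0.10041 = 2.8448 m²·K/W
Q = 94.97 × 28.58 / 2.8448 = 954.1 W
E = 954.1 W × 4367 h / 1000 = 4166.6 kWh
Cost = 4166.6 × 0.08972 = $373.82

373.8 dollars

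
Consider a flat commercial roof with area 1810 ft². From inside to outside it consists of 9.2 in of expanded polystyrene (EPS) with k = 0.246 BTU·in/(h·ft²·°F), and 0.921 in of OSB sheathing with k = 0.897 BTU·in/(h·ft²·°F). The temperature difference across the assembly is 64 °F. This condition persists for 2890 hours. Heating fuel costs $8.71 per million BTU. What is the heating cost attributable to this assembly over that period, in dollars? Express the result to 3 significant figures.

75.9 dollars

9.2/0.246 = 37.4
0.921/0.897 = 1.027
R_total = 37.4 + 1.027 = 38.43 ft²·°F·h/BTU
Q = 1810 × 64 / 38.43 = 3015 BTU/h
E = 3015 × 2890 = 8712000 BTU
Cost = 8712000/10⁶ × 8.71 = $75.89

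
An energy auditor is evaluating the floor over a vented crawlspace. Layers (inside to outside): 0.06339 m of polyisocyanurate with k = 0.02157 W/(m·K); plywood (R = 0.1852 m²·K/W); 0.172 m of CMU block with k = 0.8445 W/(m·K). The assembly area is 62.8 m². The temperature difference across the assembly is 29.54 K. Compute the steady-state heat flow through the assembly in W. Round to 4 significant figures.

0.06339/0.02157 = 2.9388
0.172/0.8445 = 0.20367
R_total = 2.9388 + 0.1852 + 0.20367 = 3.3277 m²·K/W
Q = A·ΔT/R = 62.8 × 29.54 / 3.3277 = 557.48 W

557.5 W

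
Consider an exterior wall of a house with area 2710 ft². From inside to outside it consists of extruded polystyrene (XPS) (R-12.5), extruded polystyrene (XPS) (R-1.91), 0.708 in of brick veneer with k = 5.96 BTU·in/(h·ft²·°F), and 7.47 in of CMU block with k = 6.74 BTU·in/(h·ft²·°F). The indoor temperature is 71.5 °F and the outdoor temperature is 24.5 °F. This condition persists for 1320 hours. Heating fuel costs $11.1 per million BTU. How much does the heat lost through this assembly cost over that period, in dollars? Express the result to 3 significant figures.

119 dollars

0.708/5.96 = 0.1188
7.47/6.74 = 1.108
R_total = 12.5 + 1.91 + 0.1188 + 1.108 = 15.64 ft²·°F·h/BTU
Q = 2710 × (71.5 − 24.5) / 15.64 = 8145 BTU/h
E = 8145 × 1320 = 10750000 BTU
Cost = 10750000/10⁶ × 11.1 = $119.3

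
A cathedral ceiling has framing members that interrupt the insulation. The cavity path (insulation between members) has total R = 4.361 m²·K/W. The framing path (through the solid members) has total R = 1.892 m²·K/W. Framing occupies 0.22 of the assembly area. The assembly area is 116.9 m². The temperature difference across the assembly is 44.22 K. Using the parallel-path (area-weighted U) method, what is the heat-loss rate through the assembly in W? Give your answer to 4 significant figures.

1526 W

U_eff = 0.78/4.361 + 0.22/1.892 = 0.17886 + 0.11628 = 0.29514
R_eff = 1/U_eff = 3.3883 m²·K/W
Q = 116.9 × 44.22 / 3.3883 = 1525.7 W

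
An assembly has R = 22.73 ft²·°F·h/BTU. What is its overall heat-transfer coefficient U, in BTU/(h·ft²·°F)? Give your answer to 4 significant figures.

0.04399 BTU/(h·ft²·°F)

U = 1/R = 1/22.73 = 0.043995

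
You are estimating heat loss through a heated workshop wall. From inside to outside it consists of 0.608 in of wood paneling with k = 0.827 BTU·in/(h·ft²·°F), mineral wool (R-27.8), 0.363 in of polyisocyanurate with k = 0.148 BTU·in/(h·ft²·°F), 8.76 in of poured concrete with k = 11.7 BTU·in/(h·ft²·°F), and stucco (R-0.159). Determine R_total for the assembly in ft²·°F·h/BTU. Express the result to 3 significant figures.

0.608/0.827 = 0.7352
0.363/0.148 = 2.453
8.76/11.7 = 0.7487
R_total = 0.7352 + 27.8 + 2.453 + 0.7487 + 0.159 = 31.9 ft²·°F·h/BTU

31.9 ft²·°F·h/BTU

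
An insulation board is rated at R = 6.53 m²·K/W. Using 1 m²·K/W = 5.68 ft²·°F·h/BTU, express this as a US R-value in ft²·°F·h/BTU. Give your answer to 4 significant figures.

37.09 ft²·°F·h/BTU

R_US = 6.53 × 5.68 = 37.09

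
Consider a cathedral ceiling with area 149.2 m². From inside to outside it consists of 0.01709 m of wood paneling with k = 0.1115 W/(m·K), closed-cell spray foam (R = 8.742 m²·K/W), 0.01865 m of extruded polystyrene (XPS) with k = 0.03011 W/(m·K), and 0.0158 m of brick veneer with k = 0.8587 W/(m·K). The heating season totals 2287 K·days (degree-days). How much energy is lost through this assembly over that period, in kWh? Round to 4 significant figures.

859.0 kWh

0.01709/0.1115 = 0.15327
0.01865/0.03011 = 0.6194
0.0158/0.8587 = 0.0184
R_total = 0.15327 + 8.742 + 0.6194 + 0.0184 = 9.5331 m²·K/W
E = A × HDD × 24 / R / 1000 = 149.2 × 2287 × 24 / 9.5331 / 1000 = 859.04 kWh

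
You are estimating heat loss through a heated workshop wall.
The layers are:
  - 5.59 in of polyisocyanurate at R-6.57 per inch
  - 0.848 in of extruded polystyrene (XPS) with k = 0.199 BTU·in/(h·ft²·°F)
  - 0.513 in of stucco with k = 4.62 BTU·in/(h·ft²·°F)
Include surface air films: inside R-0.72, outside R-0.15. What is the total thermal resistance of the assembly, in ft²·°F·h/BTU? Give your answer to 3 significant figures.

5.59 × 6.57 = 36.73
0.848/0.199 = 4.261
0.513/4.62 = 0.111
R_total = 0.72 + 36.73 + 4.261 + 0.111 + 0.15 = 41.97 ft²·°F·h/BTU

42.0 ft²·°F·h/BTU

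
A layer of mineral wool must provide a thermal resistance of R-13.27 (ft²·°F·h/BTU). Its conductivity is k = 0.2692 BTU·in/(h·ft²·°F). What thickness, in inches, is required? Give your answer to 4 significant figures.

3.572 in

L = R × k = 13.27 × 0.2692 = 3.5723 in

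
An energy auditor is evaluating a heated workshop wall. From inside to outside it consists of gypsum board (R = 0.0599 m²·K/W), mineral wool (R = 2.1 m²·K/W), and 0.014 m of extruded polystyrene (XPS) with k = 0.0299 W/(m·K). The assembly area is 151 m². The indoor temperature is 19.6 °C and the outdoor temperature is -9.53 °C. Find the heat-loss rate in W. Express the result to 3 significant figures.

0.014/0.0299 = 0.4682
R_total = 0.0599 + 2.1 + 0.4682 = 2.628 m²·K/W
Q = A·ΔT/R = 151 × (19.6 − (-9.53)) / 2.628 = 1674 W

1670 W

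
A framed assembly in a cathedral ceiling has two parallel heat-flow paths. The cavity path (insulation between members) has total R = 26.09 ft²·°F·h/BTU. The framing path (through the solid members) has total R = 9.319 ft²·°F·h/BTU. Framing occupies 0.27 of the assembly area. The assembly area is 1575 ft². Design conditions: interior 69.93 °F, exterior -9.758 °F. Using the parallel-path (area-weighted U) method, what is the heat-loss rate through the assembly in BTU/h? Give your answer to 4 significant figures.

7148 BTU/h

U_eff = 0.73/26.09 + 0.27/9.319 = 0.02798 + 0.028973 = 0.056953
R_eff = 1/U_eff = 17.558 ft²·°F·h/BTU
Q = 1575 × (69.93 − (-9.758)) / 17.558 = 7148.1 BTU/h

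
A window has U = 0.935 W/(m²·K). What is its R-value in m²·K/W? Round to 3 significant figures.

1.07 m²·K/W

R = 1/U = 1/0.935 = 1.07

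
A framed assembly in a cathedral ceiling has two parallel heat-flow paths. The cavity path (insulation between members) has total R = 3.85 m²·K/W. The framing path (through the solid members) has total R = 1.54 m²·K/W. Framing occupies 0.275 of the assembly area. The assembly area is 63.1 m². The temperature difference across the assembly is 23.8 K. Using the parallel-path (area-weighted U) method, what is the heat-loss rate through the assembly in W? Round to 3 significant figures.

U_eff = 0.725/3.85 + 0.275/1.54 = 0.1883 + 0.1786 = 0.3669
R_eff = 1/U_eff = 2.726 m²·K/W
Q = 63.1 × 23.8 / 2.726 = 551 W

551 W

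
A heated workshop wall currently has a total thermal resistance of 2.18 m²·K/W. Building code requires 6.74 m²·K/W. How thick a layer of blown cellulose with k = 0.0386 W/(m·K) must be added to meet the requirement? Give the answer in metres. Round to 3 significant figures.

0.176 m

ΔR = 6.74 − 2.18 = 4.56 m²·K/W
L = ΔR × k = 4.56 × 0.0386 = 0.176 m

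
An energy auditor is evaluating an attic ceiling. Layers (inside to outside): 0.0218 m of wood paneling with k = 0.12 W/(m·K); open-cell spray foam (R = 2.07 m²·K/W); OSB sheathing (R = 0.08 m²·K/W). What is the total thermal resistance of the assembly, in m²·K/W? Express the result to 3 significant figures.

0.0218/0.12 = 0.1817
R_total = 0.1817 + 2.07 + 0.08 = 2.332 m²·K/W

2.33 m²·K/W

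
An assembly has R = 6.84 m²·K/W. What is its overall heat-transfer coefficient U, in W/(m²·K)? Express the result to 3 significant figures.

0.146 W/(m²·K)

U = 1/R = 1/6.84 = 0.1462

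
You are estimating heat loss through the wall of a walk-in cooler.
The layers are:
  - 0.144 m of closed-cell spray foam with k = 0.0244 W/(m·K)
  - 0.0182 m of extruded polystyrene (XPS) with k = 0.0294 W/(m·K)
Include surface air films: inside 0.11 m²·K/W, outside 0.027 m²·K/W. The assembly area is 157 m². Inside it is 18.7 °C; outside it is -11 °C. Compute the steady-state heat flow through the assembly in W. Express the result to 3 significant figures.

700 W

0.144/0.0244 = 5.902
0.0182/0.0294 = 0.619
R_total = 0.11 + 5.902 + 0.619 + 0.027 = 6.658 m²·K/W
Q = A·ΔT/R = 157 × (18.7 − (-11)) / 6.658 = 700.4 W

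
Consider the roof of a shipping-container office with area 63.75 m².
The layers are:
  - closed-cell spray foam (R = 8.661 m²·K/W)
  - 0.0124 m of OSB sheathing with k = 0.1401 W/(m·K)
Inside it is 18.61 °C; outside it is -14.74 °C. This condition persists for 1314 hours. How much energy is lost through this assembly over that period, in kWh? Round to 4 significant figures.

0.0124/0.1401 = 0.088508
R_total = 8.661 + 0.088508 = 8.7495 m²·K/W
Q = 63.75 × (18.61 − (-14.74)) / 8.7495 = 242.99 W
E = 242.99 W × 1314 h / 1000 = 319.29 kWh

319.3 kWh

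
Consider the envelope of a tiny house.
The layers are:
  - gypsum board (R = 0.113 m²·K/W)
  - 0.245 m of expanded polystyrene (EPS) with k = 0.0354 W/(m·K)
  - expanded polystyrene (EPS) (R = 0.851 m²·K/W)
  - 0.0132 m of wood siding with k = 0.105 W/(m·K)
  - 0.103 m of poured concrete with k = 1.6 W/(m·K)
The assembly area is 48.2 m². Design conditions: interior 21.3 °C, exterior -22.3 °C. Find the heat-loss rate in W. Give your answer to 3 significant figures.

260 W

0.245/0.0354 = 6.921
0.0132/0.105 = 0.1257
0.103/1.6 = 0.06437
R_total = 0.113 + 6.921 + 0.851 + 0.1257 + 0.06437 = 8.075 m²·K/W
Q = A·ΔT/R = 48.2 × (21.3 − (-22.3)) / 8.075 = 260.3 W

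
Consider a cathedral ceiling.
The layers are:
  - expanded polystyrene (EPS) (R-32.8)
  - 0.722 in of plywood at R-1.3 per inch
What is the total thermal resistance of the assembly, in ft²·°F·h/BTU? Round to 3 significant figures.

33.7 ft²·°F·h/BTU

0.722 × 1.3 = 0.9386
R_total = 32.8 + 0.9386 = 33.74 ft²·°F·h/BTU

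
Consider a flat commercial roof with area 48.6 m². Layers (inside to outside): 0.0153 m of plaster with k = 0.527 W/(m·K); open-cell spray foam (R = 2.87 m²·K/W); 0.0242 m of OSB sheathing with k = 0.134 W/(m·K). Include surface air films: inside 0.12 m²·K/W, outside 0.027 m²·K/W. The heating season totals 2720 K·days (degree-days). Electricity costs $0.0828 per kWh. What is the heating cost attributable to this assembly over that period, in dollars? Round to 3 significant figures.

0.0153/0.527 = 0.02903
0.0242/0.134 = 0.1806
R_total = 0.12 + 0.02903 + 2.87 + 0.1806 + 0.027 = 3.227 m²·K/W
E = A × HDD × 24 / R / 1000 = 48.6 × 2720 × 24 / 3.227 / 1000 = 983.3 kWh
Cost = 983.3 × 0.0828 = $81.41

81.4 dollars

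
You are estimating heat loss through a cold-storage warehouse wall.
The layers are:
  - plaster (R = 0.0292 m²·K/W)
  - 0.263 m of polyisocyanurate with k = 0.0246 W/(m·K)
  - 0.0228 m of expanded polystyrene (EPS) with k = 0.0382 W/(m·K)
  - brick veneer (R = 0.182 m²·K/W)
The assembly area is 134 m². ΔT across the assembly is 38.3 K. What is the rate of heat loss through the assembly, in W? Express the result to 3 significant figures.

446 W

0.263/0.0246 = 10.69
0.0228/0.0382 = 0.5969
R_total = 0.0292 + 10.69 + 0.5969 + 0.182 = 11.5 m²·K/W
Q = A·ΔT/R = 134 × 38.3 / 11.5 = 446.3 W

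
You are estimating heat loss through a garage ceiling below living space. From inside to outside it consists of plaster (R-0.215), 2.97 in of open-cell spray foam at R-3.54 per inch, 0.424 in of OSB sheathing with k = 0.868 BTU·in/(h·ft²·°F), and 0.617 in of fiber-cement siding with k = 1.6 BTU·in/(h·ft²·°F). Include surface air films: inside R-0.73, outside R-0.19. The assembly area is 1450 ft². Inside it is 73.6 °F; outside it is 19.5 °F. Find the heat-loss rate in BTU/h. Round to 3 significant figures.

2.97 × 3.54 = 10.51
0.424/0.868 = 0.4885
0.617/1.6 = 0.3856
R_total = 0.73 + 0.215 + 10.51 + 0.4885 + 0.3856 + 0.19 = 12.52 ft²·°F·h/BTU
Q = A·ΔT/R = 1450 × (73.6 − 19.5) / 12.52 = 6264 BTU/h

6260 BTU/h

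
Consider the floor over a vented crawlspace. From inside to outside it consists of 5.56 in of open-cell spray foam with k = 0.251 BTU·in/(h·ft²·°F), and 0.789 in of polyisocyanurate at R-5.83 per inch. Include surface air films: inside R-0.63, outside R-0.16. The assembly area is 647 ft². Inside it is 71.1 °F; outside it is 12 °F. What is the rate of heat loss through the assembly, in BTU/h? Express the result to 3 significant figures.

5.56/0.251 = 22.15
0.789 × 5.83 = 4.6
R_total = 0.63 + 22.15 + 4.6 + 0.16 = 27.54 ft²·°F·h/BTU
Q = A·ΔT/R = 647 × (71.1 − 12) / 27.54 = 1388 BTU/h

1390 BTU/h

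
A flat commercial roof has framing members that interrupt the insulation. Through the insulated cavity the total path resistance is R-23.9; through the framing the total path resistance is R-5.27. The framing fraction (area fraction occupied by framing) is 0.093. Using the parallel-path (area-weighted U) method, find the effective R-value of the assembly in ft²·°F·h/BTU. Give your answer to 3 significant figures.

U_eff = 0.907/23.9 + 0.093/5.27 = 0.03795 + 0.01765 = 0.0556
R_eff = 1/U_eff = 17.99 ft²·°F·h/BTU

18.0 ft²·°F·h/BTU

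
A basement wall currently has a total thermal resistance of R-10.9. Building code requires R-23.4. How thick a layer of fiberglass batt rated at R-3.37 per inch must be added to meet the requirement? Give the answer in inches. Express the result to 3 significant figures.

3.71 in

ΔR = 23.4 − 10.9 = 12.5 ft²·°F·h/BTU
L = ΔR / (R/in) = 12.5/3.37 = 3.709 in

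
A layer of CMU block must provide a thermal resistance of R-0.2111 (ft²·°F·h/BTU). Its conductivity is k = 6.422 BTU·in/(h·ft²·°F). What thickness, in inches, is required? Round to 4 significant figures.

L = R × k = 0.2111 × 6.422 = 1.3557 in

1.356 in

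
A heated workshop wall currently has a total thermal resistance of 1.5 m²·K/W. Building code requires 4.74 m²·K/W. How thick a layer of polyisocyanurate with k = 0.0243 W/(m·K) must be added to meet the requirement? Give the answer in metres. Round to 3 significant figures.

ΔR = 4.74 − 1.5 = 3.24 m²·K/W
L = ΔR × k = 3.24 × 0.0243 = 0.07873 m

0.0787 m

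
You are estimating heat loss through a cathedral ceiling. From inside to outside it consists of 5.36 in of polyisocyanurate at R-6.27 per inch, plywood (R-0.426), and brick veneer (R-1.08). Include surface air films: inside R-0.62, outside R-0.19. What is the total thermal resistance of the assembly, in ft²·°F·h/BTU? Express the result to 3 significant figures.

5.36 × 6.27 = 33.61
R_total = 0.62 + 33.61 + 0.426 + 1.08 + 0.19 = 35.92 ft²·°F·h/BTU

35.9 ft²·°F·h/BTU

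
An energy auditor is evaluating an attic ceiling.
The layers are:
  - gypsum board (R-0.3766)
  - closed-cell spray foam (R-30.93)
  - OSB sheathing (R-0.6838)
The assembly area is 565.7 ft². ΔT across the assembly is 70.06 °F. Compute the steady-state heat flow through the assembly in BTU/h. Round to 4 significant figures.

R_total = 0.3766 + 30.93 + 0.6838 = 31.99 ft²·°F·h/BTU
Q = A·ΔT/R = 565.7 × 70.06 / 31.99 = 1238.9 BTU/h

1239 BTU/h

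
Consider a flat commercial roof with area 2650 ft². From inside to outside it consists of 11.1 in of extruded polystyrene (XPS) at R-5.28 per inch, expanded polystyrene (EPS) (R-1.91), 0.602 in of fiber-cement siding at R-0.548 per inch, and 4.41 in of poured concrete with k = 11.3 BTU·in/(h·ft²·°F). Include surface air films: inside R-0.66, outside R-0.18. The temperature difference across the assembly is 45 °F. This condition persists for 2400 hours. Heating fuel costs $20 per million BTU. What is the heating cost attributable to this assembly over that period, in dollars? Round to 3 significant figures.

11.1 × 5.28 = 58.61
0.602 × 0.548 = 0.3299
4.41/11.3 = 0.3903
R_total = 0.66 + 58.61 + 1.91 + 0.3299 + 0.3903 + 0.18 = 62.08 ft²·°F·h/BTU
Q = 2650 × 45 / 62.08 = 1921 BTU/h
E = 1921 × 2400 = 4610000 BTU
Cost = 4610000/10⁶ × 20 = $92.21

92.2 dollars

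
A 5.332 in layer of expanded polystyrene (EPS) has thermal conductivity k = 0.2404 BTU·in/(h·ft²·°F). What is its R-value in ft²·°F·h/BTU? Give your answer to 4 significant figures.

R = L/k = 5.332/0.2404 = 22.18 ft²·°F·h/BTU

22.18 ft²·°F·h/BTU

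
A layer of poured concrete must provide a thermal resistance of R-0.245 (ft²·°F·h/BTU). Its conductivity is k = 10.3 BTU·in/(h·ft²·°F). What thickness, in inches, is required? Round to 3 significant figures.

L = R × k = 0.245 × 10.3 = 2.524 in

2.52 in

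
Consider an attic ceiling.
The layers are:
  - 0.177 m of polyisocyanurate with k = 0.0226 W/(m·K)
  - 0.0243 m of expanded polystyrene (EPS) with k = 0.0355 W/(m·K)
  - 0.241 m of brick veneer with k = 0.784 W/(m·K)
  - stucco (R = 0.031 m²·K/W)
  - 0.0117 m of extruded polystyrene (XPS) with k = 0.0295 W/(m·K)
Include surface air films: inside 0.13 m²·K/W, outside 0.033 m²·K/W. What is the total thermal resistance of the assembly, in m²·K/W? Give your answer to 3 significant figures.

0.177/0.0226 = 7.832
0.0243/0.0355 = 0.6845
0.241/0.784 = 0.3074
0.0117/0.0295 = 0.3966
R_total = 0.13 + 7.832 + 0.6845 + 0.3074 + 0.031 + 0.3966 + 0.033 = 9.414 m²·K/W

9.41 m²·K/W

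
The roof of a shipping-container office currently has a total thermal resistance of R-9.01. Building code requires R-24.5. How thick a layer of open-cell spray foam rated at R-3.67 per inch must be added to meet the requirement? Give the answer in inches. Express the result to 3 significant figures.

4.22 in

ΔR = 24.5 − 9.01 = 15.49 ft²·°F·h/BTU
L = ΔR / (R/in) = 15.49/3.67 = 4.221 in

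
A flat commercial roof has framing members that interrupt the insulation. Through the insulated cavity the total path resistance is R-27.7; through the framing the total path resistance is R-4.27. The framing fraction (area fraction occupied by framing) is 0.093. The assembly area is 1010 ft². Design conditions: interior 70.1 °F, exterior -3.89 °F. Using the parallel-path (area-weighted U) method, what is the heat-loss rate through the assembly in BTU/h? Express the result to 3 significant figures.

U_eff = 0.907/27.7 + 0.093/4.27 = 0.03274 + 0.02178 = 0.05452
R_eff = 1/U_eff = 18.34 ft²·°F·h/BTU
Q = 1010 × (70.1 − (-3.89)) / 18.34 = 4075 BTU/h

4070 BTU/h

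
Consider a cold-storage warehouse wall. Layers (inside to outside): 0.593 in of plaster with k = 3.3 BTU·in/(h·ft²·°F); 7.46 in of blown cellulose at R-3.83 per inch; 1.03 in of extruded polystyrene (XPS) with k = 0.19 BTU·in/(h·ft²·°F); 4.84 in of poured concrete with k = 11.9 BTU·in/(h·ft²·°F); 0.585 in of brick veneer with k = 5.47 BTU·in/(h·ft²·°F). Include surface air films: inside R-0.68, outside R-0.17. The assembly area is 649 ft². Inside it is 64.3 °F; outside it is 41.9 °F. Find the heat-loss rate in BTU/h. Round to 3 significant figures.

409 BTU/h

0.593/3.3 = 0.1797
7.46 × 3.83 = 28.57
1.03/0.19 = 5.421
4.84/11.9 = 0.4067
0.585/5.47 = 0.1069
R_total = 0.68 + 0.1797 + 28.57 + 5.421 + 0.4067 + 0.1069 + 0.17 = 35.54 ft²·°F·h/BTU
Q = A·ΔT/R = 649 × (64.3 − 41.9) / 35.54 = 409.1 BTU/h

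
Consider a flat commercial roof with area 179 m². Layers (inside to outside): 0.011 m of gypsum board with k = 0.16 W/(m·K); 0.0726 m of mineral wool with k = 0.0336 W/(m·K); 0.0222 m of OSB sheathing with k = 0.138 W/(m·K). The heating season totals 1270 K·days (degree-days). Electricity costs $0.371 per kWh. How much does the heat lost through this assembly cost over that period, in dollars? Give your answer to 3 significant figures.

0.011/0.16 = 0.06875
0.0726/0.0336 = 2.161
0.0222/0.138 = 0.1609
R_total = 0.06875 + 2.161 + 0.1609 = 2.39 m²·K/W
E = A × HDD × 24 / R / 1000 = 179 × 1270 × 24 / 2.39 / 1000 = 2282 kWh
Cost = 2282 × 0.371 = $846.8

847 dollars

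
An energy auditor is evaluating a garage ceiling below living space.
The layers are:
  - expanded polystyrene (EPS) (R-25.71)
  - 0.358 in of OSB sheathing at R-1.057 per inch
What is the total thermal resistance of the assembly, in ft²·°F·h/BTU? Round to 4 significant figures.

26.09 ft²·°F·h/BTU

0.358 × 1.057 = 0.37841
R_total = 25.71 + 0.37841 = 26.088 ft²·°F·h/BTU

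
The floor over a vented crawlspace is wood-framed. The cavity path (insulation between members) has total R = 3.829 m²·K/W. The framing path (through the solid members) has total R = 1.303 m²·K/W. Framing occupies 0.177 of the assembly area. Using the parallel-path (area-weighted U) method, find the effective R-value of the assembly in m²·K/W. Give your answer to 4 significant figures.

U_eff = 0.823/3.829 + 0.177/1.303 = 0.21494 + 0.13584 = 0.35078
R_eff = 1/U_eff = 2.8508 m²·K/W

2.851 m²·K/W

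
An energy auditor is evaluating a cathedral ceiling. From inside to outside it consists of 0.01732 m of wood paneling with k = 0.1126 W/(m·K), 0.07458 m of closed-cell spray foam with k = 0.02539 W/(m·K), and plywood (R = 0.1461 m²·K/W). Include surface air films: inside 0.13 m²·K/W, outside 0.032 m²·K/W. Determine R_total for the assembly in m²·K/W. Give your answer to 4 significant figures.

0.01732/0.1126 = 0.15382
0.07458/0.02539 = 2.9374
R_total = 0.13 + 0.15382 + 2.9374 + 0.1461 + 0.032 = 3.3993 m²·K/W

3.399 m²·K/W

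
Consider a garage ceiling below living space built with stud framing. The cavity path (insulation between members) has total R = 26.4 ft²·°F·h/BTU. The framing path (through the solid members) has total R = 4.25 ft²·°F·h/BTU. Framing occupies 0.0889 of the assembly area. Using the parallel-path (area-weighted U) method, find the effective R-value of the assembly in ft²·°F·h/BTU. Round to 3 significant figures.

18.0 ft²·°F·h/BTU

U_eff = 0.9111/26.4 + 0.0889/4.25 = 0.03451 + 0.02092 = 0.05543
R_eff = 1/U_eff = 18.04 ft²·°F·h/BTU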